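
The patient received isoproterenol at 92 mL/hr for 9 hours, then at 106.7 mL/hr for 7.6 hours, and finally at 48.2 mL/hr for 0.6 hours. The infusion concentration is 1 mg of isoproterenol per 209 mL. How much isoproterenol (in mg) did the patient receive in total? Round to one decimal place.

8.0 mg

Concentration = 1 mg ÷ 209 mL = 0.004784689 mg/mL
Stage 1: 92 mL/hr × 9 hr = 828 mL → 828 mL × 0.004784689 mg/mL = 3.961722 mg
Stage 2: 106.7 mL/hr × 7.6 hr = 810.92 mL → 810.92 mL × 0.004784689 mg/mL = 3.88 mg
Stage 3: 48.2 mL/hr × 0.6 hr = 28.92 mL → 28.92 mL × 0.004784689 mg/mL = 0.1383732 mg
Total = 3.961722 + 3.88 + 0.1383732 = 7.980096 mg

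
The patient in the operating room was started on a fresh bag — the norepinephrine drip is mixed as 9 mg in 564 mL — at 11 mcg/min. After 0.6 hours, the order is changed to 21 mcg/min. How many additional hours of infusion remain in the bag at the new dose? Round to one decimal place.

6.8 hours

Initial rate:
11 mcg/min × 60 min/hr = 660 mcg/hr
Concentration = 9 mg ÷ 564 mL = 0.01595745 mg/mL = 15.95745 mcg/mL
Rate = 660 mcg/hr ÷ 15.95745 mcg/mL = 41.36 mL/hr
Volume infused so far = 41.36 mL/hr × 0.6 hr = 24.816 mL
Volume remaining = 564 − 24.816 = 539.184 mL
New rate:
21 mcg/min × 60 min/hr = 1260 mcg/hr
Rate = 1260 mcg/hr ÷ 15.95745 mcg/mL = 78.96 mL/hr
Time remaining = 539.184 mL ÷ 78.96 mL/hr = 6.828571 hr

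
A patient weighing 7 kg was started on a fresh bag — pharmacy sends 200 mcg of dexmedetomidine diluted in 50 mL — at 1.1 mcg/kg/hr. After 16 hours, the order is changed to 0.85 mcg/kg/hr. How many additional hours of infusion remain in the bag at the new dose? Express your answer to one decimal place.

12.9 hours

Initial rate:
Dose = 1.1 mcg/kg/hr × 7 kg = 7.7 mcg/hr
Concentration = 200 mcg ÷ 50 mL = 4 mcg/mL
Rate = 7.7 mcg/hr ÷ 4 mcg/mL = 1.925 mL/hr
Volume infused so far = 1.925 mL/hr × 16 hr = 30.8 mL
Volume remaining = 50 − 30.8 = 19.2 mL
New rate:
Dose = 0.85 mcg/kg/hr × 7 kg = 5.95 mcg/hr
Rate = 5.95 mcg/hr ÷ 4 mcg/mL = 1.4875 mL/hr
Time remaining = 19.2 mL ÷ 1.4875 mL/hr = 12.90756 hr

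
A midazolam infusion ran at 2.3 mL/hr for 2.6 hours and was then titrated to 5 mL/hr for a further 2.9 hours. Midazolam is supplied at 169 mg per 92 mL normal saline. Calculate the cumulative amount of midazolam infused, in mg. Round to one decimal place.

Concentration = 169 mg ÷ 92 mL = 1.836957 mg/mL
Stage 1: 2.3 mL/hr × 2.6 hr = 5.98 mL → 5.98 mL × 1.836957 mg/mL = 10.985 mg
Stage 2: 5 mL/hr × 2.9 hr = 14.5 mL → 14.5 mL × 1.836957 mg/mL = 26.63587 mg
Total = 10.985 + 26.63587 = 37.62087 mg

37.6 mg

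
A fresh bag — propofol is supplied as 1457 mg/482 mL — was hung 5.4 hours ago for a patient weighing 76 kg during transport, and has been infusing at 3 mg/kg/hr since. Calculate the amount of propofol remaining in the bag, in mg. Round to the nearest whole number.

226 mg

Dose = 3 mg/kg/hr × 76 kg = 228 mg/hr
Concentration = 1457 mg ÷ 482 mL = 3.022822 mg/mL
Rate = 228 mg/hr ÷ 3.022822 mg/mL = 75.42622 mL/hr
Volume infused = 75.42622 mL/hr × 5.4 hr = 407.3016 mL
Volume remaining = 482 − 407.3016 = 74.69842 mL
Drug remaining = 74.69842 mL × 3.022822 mg/mL = 225.8 mg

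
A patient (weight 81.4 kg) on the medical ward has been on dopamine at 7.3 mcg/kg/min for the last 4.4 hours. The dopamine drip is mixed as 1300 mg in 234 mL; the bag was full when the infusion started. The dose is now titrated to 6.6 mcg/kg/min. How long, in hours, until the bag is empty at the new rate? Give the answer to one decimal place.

35.5 hours

Initial rate:
Dose = 7.3 mcg/kg/min × 81.4 kg = 594.22 mcg/min
594.22 mcg/min × 60 min/hr = 35653.2 mcg/hr
Concentration = 1300 mg ÷ 234 mL = 5.555556 mg/mL = 5555.556 mcg/mL
Rate = 35653.2 mcg/hr ÷ 5555.556 mcg/mL = 6.417576 mL/hr
Volume infused so far = 6.417576 mL/hr × 4.4 hr = 28.23733 mL
Volume remaining = 234 − 28.23733 = 205.7627 mL
New rate:
Dose = 6.6 mcg/kg/min × 81.4 kg = 537.24 mcg/min
537.24 mcg/min × 60 min/hr = 32234.4 mcg/hr
Rate = 32234.4 mcg/hr ÷ 5555.556 mcg/mL = 5.802192 mL/hr
Time remaining = 205.7627 mL ÷ 5.802192 mL/hr = 35.46292 hr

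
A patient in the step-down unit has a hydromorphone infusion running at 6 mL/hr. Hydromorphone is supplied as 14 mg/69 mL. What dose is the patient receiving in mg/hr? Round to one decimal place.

Concentration = 14 mg ÷ 69 mL = 0.2028986 mg/mL
Drug rate = 6 mL/hr × 0.2028986 mg/mL = 1.217391 mg/hr

1.2 mg/hr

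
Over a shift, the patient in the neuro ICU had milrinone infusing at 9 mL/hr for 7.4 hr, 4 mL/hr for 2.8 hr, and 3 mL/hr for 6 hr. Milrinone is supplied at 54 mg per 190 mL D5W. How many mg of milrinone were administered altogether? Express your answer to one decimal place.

27.2 mg

Concentration = 54 mg ÷ 190 mL = 0.2842105 mg/mL
Stage 1: 9 mL/hr × 7.4 hr = 66.6 mL → 66.6 mL × 0.2842105 mg/mL = 18.92842 mg
Stage 2: 4 mL/hr × 2.8 hr = 11.2 mL → 11.2 mL × 0.2842105 mg/mL = 3.183158 mg
Stage 3: 3 mL/hr × 6 hr = 18 mL → 18 mL × 0.2842105 mg/mL = 5.115789 mg
Total = 18.92842 + 3.183158 + 5.115789 = 27.22737 mg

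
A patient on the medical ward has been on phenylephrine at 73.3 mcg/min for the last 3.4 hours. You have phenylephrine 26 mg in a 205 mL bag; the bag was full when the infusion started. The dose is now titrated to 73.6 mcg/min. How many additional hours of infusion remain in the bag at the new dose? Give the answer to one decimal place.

2.5 hours

Initial rate:
73.3 mcg/min × 60 min/hr = 4398 mcg/hr
Concentration = 26 mg ÷ 205 mL = 0.1268293 mg/mL = 126.8293 mcg/mL
Rate = 4398 mcg/hr ÷ 126.8293 mcg/mL = 34.67654 mL/hr
Volume infused so far = 34.67654 mL/hr × 3.4 hr = 117.9002 mL
Volume remaining = 205 − 117.9002 = 87.09977 mL
New rate:
73.6 mcg/min × 60 min/hr = 4416 mcg/hr
Rate = 4416 mcg/hr ÷ 126.8293 mcg/mL = 34.81846 mL/hr
Time remaining = 87.09977 mL ÷ 34.81846 mL/hr = 2.50154 hr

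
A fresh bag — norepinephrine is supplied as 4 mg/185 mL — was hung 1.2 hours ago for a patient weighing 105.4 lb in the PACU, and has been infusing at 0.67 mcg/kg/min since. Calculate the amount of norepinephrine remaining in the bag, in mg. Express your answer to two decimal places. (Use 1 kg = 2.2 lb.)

Weight = 105.4 lb ÷ 2.2 lb/kg = 47.90909 kg
Dose = 0.67 mcg/kg/min × 47.90909 kg = 32.09909 mcg/min
32.09909 mcg/min × 60 min/hr = 1925.945 mcg/hr
Concentration = 4 mg ÷ 185 mL = 0.02162162 mg/mL = 21.62162 mcg/mL
Rate = 1925.945 mcg/hr ÷ 21.62162 mcg/mL = 89.07498 mL/hr
Volume infused = 89.07498 mL/hr × 1.2 hr = 106.89 mL
Volume remaining = 185 − 106.89 = 78.11003 mL
Drug remaining = 78.11003 mL × 21.62162 mcg/mL = 1688.865 mcg = 1.688865 mg

1.69 mg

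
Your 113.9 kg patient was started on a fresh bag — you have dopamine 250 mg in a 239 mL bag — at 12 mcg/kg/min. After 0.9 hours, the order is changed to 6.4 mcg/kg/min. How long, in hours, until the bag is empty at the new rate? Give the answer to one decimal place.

Initial rate:
Dose = 12 mcg/kg/min × 113.9 kg = 1366.8 mcg/min
1366.8 mcg/min × 60 min/hr = 82008 mcg/hr
Concentration = 250 mg ÷ 239 mL = 1.046025 mg/mL = 1046.025 mcg/mL
Rate = 82008 mcg/hr ÷ 1046.025 mcg/mL = 78.39965 mL/hr
Volume infused so far = 78.39965 mL/hr × 0.9 hr = 70.55968 mL
Volume remaining = 239 − 70.55968 = 168.4403 mL
New rate:
Dose = 6.4 mcg/kg/min × 113.9 kg = 728.96 mcg/min
728.96 mcg/min × 60 min/hr = 43737.6 mcg/hr
Rate = 43737.6 mcg/hr ÷ 1046.025 mcg/mL = 41.81315 mL/hr
Time remaining = 168.4403 mL ÷ 41.81315 mL/hr = 4.028406 hr

4.0 hours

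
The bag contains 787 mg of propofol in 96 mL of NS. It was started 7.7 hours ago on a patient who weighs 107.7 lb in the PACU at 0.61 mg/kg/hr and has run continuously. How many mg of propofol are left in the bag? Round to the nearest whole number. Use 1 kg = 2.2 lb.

557 mg

Weight = 107.7 lb ÷ 2.2 lb/kg = 48.95455 kg
Dose = 0.61 mg/kg/hr × 48.95455 kg = 29.86227 mg/hr
Concentration = 787 mg ÷ 96 mL = 8.197917 mg/mL
Rate = 29.86227 mg/hr ÷ 8.197917 mg/mL = 3.642666 mL/hr
Volume infused = 3.642666 mL/hr × 7.7 hr = 28.04853 mL
Volume remaining = 96 − 28.04853 = 67.95147 mL
Drug remaining = 67.95147 mL × 8.197917 mg/mL = 557.0605 mg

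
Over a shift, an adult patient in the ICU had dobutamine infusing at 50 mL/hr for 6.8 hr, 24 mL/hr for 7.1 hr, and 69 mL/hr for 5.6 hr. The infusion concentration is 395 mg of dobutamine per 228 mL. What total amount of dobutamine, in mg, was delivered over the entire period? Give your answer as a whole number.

1554 mg

Concentration = 395 mg ÷ 228 mL = 1.732456 mg/mL
Stage 1: 50 mL/hr × 6.8 hr = 340 mL → 340 mL × 1.732456 mg/mL = 589.0351 mg
Stage 2: 24 mL/hr × 7.1 hr = 170.4 mL → 170.4 mL × 1.732456 mg/mL = 295.2105 mg
Stage 3: 69 mL/hr × 5.6 hr = 386.4 mL → 386.4 mL × 1.732456 mg/mL = 669.4211 mg
Total = 589.0351 + 295.2105 + 669.4211 = 1553.667 mg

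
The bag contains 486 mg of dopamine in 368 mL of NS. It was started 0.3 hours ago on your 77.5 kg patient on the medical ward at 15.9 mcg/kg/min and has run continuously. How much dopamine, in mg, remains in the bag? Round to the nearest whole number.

Dose = 15.9 mcg/kg/min × 77.5 kg = 1232.25 mcg/min
1232.25 mcg/min × 60 min/hr = 73935 mcg/hr
Concentration = 486 mg ÷ 368 mL = 1.320652 mg/mL = 1320.652 mcg/mL
Rate = 73935 mcg/hr ÷ 1320.652 mcg/mL = 55.9837 mL/hr
Volume infused = 55.9837 mL/hr × 0.3 hr = 16.79511 mL
Volume remaining = 368 − 16.79511 = 351.2049 mL
Drug remaining = 351.2049 mL × 1320.652 mcg/mL = 463819.5 mcg = 463.8195 mg

464 mg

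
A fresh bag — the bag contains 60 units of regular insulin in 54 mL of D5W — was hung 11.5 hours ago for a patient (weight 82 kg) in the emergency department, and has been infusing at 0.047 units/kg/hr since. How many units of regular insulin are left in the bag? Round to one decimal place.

Dose = 0.047 units/kg/hr × 82 kg = 3.854 units/hr
Concentration = 60 units ÷ 54 mL = 1.111111 units/mL
Rate = 3.854 units/hr ÷ 1.111111 units/mL = 3.4686 mL/hr
Volume infused = 3.4686 mL/hr × 11.5 hr = 39.8889 mL
Volume remaining = 54 − 39.8889 = 14.1111 mL
Drug remaining = 14.1111 mL × 1.111111 units/mL = 15.679 units

15.7 units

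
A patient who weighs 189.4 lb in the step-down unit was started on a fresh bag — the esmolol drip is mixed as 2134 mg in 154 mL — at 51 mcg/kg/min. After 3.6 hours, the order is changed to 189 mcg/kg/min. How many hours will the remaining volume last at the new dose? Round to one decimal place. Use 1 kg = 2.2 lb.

Initial rate:
Weight = 189.4 lb ÷ 2.2 lb/kg = 86.09091 kg
Dose = 51 mcg/kg/min × 86.09091 kg = 4390.636 mcg/min
4390.636 mcg/min × 60 min/hr = 263438.2 mcg/hr
Concentration = 2134 mg ÷ 154 mL = 13.85714 mg/mL = 13857.14 mcg/mL
Rate = 263438.2 mcg/hr ÷ 13857.14 mcg/mL = 19.011 mL/hr
Volume infused so far = 19.011 mL/hr × 3.6 hr = 68.43961 mL
Volume remaining = 154 − 68.43961 = 85.56039 mL
New rate:
Dose = 189 mcg/kg/min × 86.09091 kg = 16271.18 mcg/min
16271.18 mcg/min × 60 min/hr = 976270.9 mcg/hr
Rate = 976270.9 mcg/hr ÷ 13857.14 mcg/mL = 70.45254 mL/hr
Time remaining = 85.56039 mL ÷ 70.45254 mL/hr = 1.21444 hr

1.2 hours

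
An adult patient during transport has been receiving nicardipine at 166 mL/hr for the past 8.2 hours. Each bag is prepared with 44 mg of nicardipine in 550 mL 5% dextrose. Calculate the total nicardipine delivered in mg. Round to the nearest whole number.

109 mg

Concentration = 44 mg ÷ 550 mL = 0.08 mg/mL
Drug rate = 166 mL/hr × 0.08 mg/mL = 13.28 mg/hr
Total = 13.28 mg/hr × 8.2 hr = 108.896 mg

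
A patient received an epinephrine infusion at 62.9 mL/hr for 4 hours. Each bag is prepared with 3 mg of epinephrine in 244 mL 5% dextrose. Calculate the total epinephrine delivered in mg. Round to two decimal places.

Concentration = 3 mg ÷ 244 mL = 0.01229508 mg/mL = 12.29508 mcg/mL
Drug rate = 62.9 mL/hr × 12.29508 mcg/mL = 773.3607 mcg/hr
Total = 773.3607 mcg/hr × 4 hr = 3093.443 mcg = 3.093443 mg

3.09 mg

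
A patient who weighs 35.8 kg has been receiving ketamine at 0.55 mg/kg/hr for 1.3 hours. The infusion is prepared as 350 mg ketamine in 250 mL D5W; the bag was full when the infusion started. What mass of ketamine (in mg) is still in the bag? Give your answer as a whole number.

324 mg

Dose = 0.55 mg/kg/hr × 35.8 kg = 19.69 mg/hr
Concentration = 350 mg ÷ 250 mL = 1.4 mg/mL
Rate = 19.69 mg/hr ÷ 1.4 mg/mL = 14.06429 mL/hr
Volume infused = 14.06429 mL/hr × 1.3 hr = 18.28357 mL
Volume remaining = 250 − 18.28357 = 231.7164 mL
Drug remaining = 231.7164 mL × 1.4 mg/mL = 324.403 mg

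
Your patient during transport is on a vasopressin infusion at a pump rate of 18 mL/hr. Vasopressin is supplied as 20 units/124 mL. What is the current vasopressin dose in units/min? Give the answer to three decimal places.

Concentration = 20 units ÷ 124 mL = 0.1612903 units/mL
Drug rate = 18 mL/hr × 0.1612903 units/mL = 2.903226 units/hr
2.903226 units/hr ÷ 60 min/hr = 0.0483871 units/min

0.048 units/min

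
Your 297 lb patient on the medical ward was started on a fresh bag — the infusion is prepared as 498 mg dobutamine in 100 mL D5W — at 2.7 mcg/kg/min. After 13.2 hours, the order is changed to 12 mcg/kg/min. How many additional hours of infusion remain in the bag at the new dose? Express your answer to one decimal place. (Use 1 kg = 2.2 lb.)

Initial rate:
Weight = 297 lb ÷ 2.2 lb/kg = 135 kg
Dose = 2.7 mcg/kg/min × 135 kg = 364.5 mcg/min
364.5 mcg/min × 60 min/hr = 21870 mcg/hr
Concentration = 498 mg ÷ 100 mL = 4.98 mg/mL = 4980 mcg/mL
Rate = 21870 mcg/hr ÷ 4980 mcg/mL = 4.391566 mL/hr
Volume infused so far = 4.391566 mL/hr × 13.2 hr = 57.96867 mL
Volume remaining = 100 − 57.96867 = 42.03133 mL
New rate:
Dose = 12 mcg/kg/min × 135 kg = 1620 mcg/min
1620 mcg/min × 60 min/hr = 97200 mcg/hr
Rate = 97200 mcg/hr ÷ 4980 mcg/mL = 19.51807 mL/hr
Time remaining = 42.03133 mL ÷ 19.51807 mL/hr = 2.153457 hr

2.2 hours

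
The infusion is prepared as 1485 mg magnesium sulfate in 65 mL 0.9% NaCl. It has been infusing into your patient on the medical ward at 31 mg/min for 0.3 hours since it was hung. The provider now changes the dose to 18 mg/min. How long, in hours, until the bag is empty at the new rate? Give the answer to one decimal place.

0.9 hours

Initial rate:
31 mg/min × 60 min/hr = 1860 mg/hr
Concentration = 1485 mg ÷ 65 mL = 22.84615 mg/mL
Rate = 1860 mg/hr ÷ 22.84615 mg/mL = 81.41414 mL/hr
Volume infused so far = 81.41414 mL/hr × 0.3 hr = 24.42424 mL
Volume remaining = 65 − 24.42424 = 40.57576 mL
New rate:
18 mg/min × 60 min/hr = 1080 mg/hr
Rate = 1080 mg/hr ÷ 22.84615 mg/mL = 47.27273 mL/hr
Time remaining = 40.57576 mL ÷ 47.27273 mL/hr = 0.8583333 hr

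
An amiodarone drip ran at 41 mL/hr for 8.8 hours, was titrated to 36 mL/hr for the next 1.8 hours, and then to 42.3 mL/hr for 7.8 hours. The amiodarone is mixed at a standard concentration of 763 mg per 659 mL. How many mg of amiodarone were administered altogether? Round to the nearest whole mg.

Concentration = 763 mg ÷ 659 mL = 1.157815 mg/mL
Stage 1: 41 mL/hr × 8.8 hr = 360.8 mL → 360.8 mL × 1.157815 mg/mL = 417.7396 mg
Stage 2: 36 mL/hr × 1.8 hr = 64.8 mL → 64.8 mL × 1.157815 mg/mL = 75.0264 mg
Stage 3: 42.3 mL/hr × 7.8 hr = 329.94 mL → 329.94 mL × 1.157815 mg/mL = 382.0094 mg
Total = 417.7396 + 75.0264 + 382.0094 = 874.7754 mg

875 mg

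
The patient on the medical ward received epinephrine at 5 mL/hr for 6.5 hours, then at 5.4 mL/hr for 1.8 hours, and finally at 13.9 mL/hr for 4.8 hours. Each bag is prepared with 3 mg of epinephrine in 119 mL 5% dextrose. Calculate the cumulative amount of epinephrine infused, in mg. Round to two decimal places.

2.75 mg

Concentration = 3 mg ÷ 119 mL = 0.02521008 mg/mL
Stage 1: 5 mL/hr × 6.5 hr = 32.5 mL → 32.5 mL × 0.02521008 mg/mL = 0.8193277 mg
Stage 2: 5.4 mL/hr × 1.8 hr = 9.72 mL → 9.72 mL × 0.02521008 mg/mL = 0.245042 mg
Stage 3: 13.9 mL/hr × 4.8 hr = 66.72 mL → 66.72 mL × 0.02521008 mg/mL = 1.682017 mg
Total = 0.8193277 + 0.245042 + 1.682017 = 2.746387 mg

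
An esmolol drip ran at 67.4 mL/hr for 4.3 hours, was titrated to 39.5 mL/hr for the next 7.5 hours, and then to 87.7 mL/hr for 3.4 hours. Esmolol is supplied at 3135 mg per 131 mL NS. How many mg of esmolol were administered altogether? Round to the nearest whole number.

21161 mg

Concentration = 3135 mg ÷ 131 mL = 23.9313 mg/mL
Stage 1: 67.4 mL/hr × 4.3 hr = 289.82 mL → 289.82 mL × 23.9313 mg/mL = 6935.769 mg
Stage 2: 39.5 mL/hr × 7.5 hr = 296.25 mL → 296.25 mL × 23.9313 mg/mL = 7089.647 mg
Stage 3: 87.7 mL/hr × 3.4 hr = 298.18 mL → 298.18 mL × 23.9313 mg/mL = 7135.834 mg
Total = 6935.769 + 7089.647 + 7135.834 = 21161.25 mg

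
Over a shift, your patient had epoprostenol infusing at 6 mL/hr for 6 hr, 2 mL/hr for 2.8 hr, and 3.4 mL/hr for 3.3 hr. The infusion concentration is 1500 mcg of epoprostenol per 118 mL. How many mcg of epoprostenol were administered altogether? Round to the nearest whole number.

Concentration = 1500 mcg ÷ 118 mL = 12.71186 mcg/mL
Stage 1: 6 mL/hr × 6 hr = 36 mL → 36 mL × 12.71186 mcg/mL = 457.6271 mcg
Stage 2: 2 mL/hr × 2.8 hr = 5.6 mL → 5.6 mL × 12.71186 mcg/mL = 71.18644 mcg
Stage 3: 3.4 mL/hr × 3.3 hr = 11.22 mL → 11.22 mL × 12.71186 mcg/mL = 142.6271 mcg
Total = 457.6271 + 71.18644 + 142.6271 = 671.4407 mcg

671 mcg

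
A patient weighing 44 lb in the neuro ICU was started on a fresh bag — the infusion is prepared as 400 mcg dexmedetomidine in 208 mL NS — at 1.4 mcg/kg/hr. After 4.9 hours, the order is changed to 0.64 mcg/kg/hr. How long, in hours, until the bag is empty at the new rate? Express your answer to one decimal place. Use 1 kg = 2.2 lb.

20.5 hours

Initial rate:
Weight = 44 lb ÷ 2.2 lb/kg = 20 kg
Dose = 1.4 mcg/kg/hr × 20 kg = 28 mcg/hr
Concentration = 400 mcg ÷ 208 mL = 1.923077 mcg/mL
Rate = 28 mcg/hr ÷ 1.923077 mcg/mL = 14.56 mL/hr
Volume infused so far = 14.56 mL/hr × 4.9 hr = 71.344 mL
Volume remaining = 208 − 71.344 = 136.656 mL
New rate:
Dose = 0.64 mcg/kg/hr × 20 kg = 12.8 mcg/hr
Rate = 12.8 mcg/hr ÷ 1.923077 mcg/mL = 6.656 mL/hr
Time remaining = 136.656 mL ÷ 6.656 mL/hr = 20.53125 hr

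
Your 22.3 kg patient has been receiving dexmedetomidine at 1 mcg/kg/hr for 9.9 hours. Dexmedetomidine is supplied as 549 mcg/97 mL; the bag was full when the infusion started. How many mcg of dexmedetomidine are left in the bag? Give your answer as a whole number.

Dose = 1 mcg/kg/hr × 22.3 kg = 22.3 mcg/hr
Concentration = 549 mcg ÷ 97 mL = 5.659794 mcg/mL
Rate = 22.3 mcg/hr ÷ 5.659794 mcg/mL = 3.940073 mL/hr
Volume infused = 3.940073 mL/hr × 9.9 hr = 39.00672 mL
Volume remaining = 97 − 39.00672 = 57.99328 mL
Drug remaining = 57.99328 mL × 5.659794 mcg/mL = 328.23 mcg

328 mcg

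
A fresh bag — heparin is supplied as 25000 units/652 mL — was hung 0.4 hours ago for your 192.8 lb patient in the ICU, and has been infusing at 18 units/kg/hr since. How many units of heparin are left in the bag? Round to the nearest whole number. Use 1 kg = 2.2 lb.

24369 units

Weight = 192.8 lb ÷ 2.2 lb/kg = 87.63636 kg
Dose = 18 units/kg/hr × 87.63636 kg = 1577.455 units/hr
Concentration = 25000 units ÷ 652 mL = 38.34356 units/mL
Rate = 1577.455 units/hr ÷ 38.34356 units/mL = 41.14001 mL/hr
Volume infused = 41.14001 mL/hr × 0.4 hr = 16.45601 mL
Volume remaining = 652 − 16.45601 = 635.544 mL
Drug remaining = 635.544 mL × 38.34356 units/mL = 24369.02 units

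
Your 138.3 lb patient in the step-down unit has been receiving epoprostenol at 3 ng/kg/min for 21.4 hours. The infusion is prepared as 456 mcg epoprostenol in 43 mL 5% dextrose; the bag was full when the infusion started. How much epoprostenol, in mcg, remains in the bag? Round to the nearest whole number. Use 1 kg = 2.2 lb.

Weight = 138.3 lb ÷ 2.2 lb/kg = 62.86364 kg
Dose = 3 ng/kg/min × 62.86364 kg = 188.5909 ng/min
188.5909 ng/min × 60 min/hr = 11315.45 ng/hr
Concentration = 456 mcg ÷ 43 mL = 10.60465 mcg/mL = 10604.65 ng/mL
Rate = 11315.45 ng/hr ÷ 10604.65 ng/mL = 1.067028 mL/hr
Volume infused = 1.067028 mL/hr × 21.4 hr = 22.83439 mL
Volume remaining = 43 − 22.83439 = 20.16561 mL
Drug remaining = 20.16561 mL × 10604.65 ng/mL = 213849.3 ng = 213.8493 mcg

214 mcg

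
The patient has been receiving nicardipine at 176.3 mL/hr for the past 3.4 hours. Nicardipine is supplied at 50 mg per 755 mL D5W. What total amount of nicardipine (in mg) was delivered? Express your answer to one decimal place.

39.7 mg

Concentration = 50 mg ÷ 755 mL = 0.06622517 mg/mL
Drug rate = 176.3 mL/hr × 0.06622517 mg/mL = 11.6755 mg/hr
Total = 11.6755 mg/hr × 3.4 hr = 39.69669 mg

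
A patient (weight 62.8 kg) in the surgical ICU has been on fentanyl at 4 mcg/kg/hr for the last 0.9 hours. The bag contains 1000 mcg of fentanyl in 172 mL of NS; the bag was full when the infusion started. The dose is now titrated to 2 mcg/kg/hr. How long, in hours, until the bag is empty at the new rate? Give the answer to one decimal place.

6.2 hours

Initial rate:
Dose = 4 mcg/kg/hr × 62.8 kg = 251.2 mcg/hr
Concentration = 1000 mcg ÷ 172 mL = 5.813953 mcg/mL
Rate = 251.2 mcg/hr ÷ 5.813953 mcg/mL = 43.2064 mL/hr
Volume infused so far = 43.2064 mL/hr × 0.9 hr = 38.88576 mL
Volume remaining = 172 − 38.88576 = 133.1142 mL
New rate:
Dose = 2 mcg/kg/hr × 62.8 kg = 125.6 mcg/hr
Rate = 125.6 mcg/hr ÷ 5.813953 mcg/mL = 21.6032 mL/hr
Time remaining = 133.1142 mL ÷ 21.6032 mL/hr = 6.161783 hr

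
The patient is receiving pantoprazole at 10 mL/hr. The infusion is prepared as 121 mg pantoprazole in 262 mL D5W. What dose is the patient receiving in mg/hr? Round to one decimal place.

Concentration = 121 mg ÷ 262 mL = 0.4618321 mg/mL
Drug rate = 10 mL/hr × 0.4618321 mg/mL = 4.618321 mg/hr

4.6 mg/hr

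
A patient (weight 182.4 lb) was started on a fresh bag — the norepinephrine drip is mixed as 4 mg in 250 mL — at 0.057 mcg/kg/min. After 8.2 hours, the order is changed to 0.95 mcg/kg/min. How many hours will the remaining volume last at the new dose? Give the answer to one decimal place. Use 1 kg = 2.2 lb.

Initial rate:
Weight = 182.4 lb ÷ 2.2 lb/kg = 82.90909 kg
Dose = 0.057 mcg/kg/min × 82.90909 kg = 4.725818 mcg/min
4.725818 mcg/min × 60 min/hr = 283.5491 mcg/hr
Concentration = 4 mg ÷ 250 mL = 0.016 mg/mL = 16 mcg/mL
Rate = 283.5491 mcg/hr ÷ 16 mcg/mL = 17.72182 mL/hr
Volume infused so far = 17.72182 mL/hr × 8.2 hr = 145.3189 mL
Volume remaining = 250 − 145.3189 = 104.6811 mL
New rate:
Dose = 0.95 mcg/kg/min × 82.90909 kg = 78.76364 mcg/min
78.76364 mcg/min × 60 min/hr = 4725.818 mcg/hr
Rate = 4725.818 mcg/hr ÷ 16 mcg/mL = 295.3636 mL/hr
Time remaining = 104.6811 mL ÷ 295.3636 mL/hr = 0.3544143 hr

0.4 hours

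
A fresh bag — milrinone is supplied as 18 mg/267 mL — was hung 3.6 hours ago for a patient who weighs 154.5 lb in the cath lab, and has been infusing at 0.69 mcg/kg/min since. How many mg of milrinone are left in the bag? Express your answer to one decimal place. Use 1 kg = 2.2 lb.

Weight = 154.5 lb ÷ 2.2 lb/kg = 70.22727 kg
Dose = 0.69 mcg/kg/min × 70.22727 kg = 48.45682 mcg/min
48.45682 mcg/min × 60 min/hr = 2907.409 mcg/hr
Concentration = 18 mg ÷ 267 mL = 0.06741573 mg/mL = 67.41573 mcg/mL
Rate = 2907.409 mcg/hr ÷ 67.41573 mcg/mL = 43.12657 mL/hr
Volume infused = 43.12657 mL/hr × 3.6 hr = 155.2556 mL
Volume remaining = 267 − 155.2556 = 111.7444 mL
Drug remaining = 111.7444 mL × 67.41573 mcg/mL = 7533.327 mcg = 7.533327 mg

7.5 mg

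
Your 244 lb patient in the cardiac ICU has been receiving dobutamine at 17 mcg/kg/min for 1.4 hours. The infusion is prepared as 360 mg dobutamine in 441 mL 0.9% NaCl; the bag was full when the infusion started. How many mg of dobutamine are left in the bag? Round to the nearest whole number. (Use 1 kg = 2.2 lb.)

202 mg

Weight = 244 lb ÷ 2.2 lb/kg = 110.9091 kg
Dose = 17 mcg/kg/min × 110.9091 kg = 1885.455 mcg/min
1885.455 mcg/min × 60 min/hr = 113127.3 mcg/hr
Concentration = 360 mg ÷ 441 mL = 0.8163265 mg/mL = 816.3265 mcg/mL
Rate = 113127.3 mcg/hr ÷ 816.3265 mcg/mL = 138.5809 mL/hr
Volume infused = 138.5809 mL/hr × 1.4 hr = 194.0133 mL
Volume remaining = 441 − 194.0133 = 246.9867 mL
Drug remaining = 246.9867 mL × 816.3265 mcg/mL = 201621.8 mcg = 201.6218 mg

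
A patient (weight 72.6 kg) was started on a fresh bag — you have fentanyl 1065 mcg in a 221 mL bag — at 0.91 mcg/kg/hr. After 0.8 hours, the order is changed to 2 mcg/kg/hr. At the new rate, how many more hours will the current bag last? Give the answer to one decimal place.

7.0 hours

Initial rate:
Dose = 0.91 mcg/kg/hr × 72.6 kg = 66.066 mcg/hr
Concentration = 1065 mcg ÷ 221 mL = 4.819005 mcg/mL
Rate = 66.066 mcg/hr ÷ 4.819005 mcg/mL = 13.70947 mL/hr
Volume infused so far = 13.70947 mL/hr × 0.8 hr = 10.96758 mL
Volume remaining = 221 − 10.96758 = 210.0324 mL
New rate:
Dose = 2 mcg/kg/hr × 72.6 kg = 145.2 mcg/hr
Rate = 145.2 mcg/hr ÷ 4.819005 mcg/mL = 30.1307 mL/hr
Time remaining = 210.0324 mL ÷ 30.1307 mL/hr = 6.970711 hr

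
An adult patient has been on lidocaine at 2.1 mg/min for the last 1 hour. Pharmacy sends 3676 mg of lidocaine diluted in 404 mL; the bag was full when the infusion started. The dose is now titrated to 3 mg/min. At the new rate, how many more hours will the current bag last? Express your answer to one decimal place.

19.7 hours

Initial rate:
2.1 mg/min × 60 min/hr = 126 mg/hr
Concentration = 3676 mg ÷ 404 mL = 9.09901 mg/mL
Rate = 126 mg/hr ÷ 9.09901 mg/mL = 13.84766 mL/hr
Volume infused so far = 13.84766 mL/hr × 1 hr = 13.84766 mL
Volume remaining = 404 − 13.84766 = 390.1523 mL
New rate:
3 mg/min × 60 min/hr = 180 mg/hr
Rate = 180 mg/hr ÷ 9.09901 mg/mL = 19.78237 mL/hr
Time remaining = 390.1523 mL ÷ 19.78237 mL/hr = 19.72222 hr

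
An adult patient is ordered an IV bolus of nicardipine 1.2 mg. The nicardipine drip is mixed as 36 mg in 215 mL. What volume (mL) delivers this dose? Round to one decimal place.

7.2 mL

Concentration = 36 mg ÷ 215 mL = 0.1674419 mg/mL
Volume = 1.2 mg ÷ 0.1674419 mg/mL = 7.166667 mL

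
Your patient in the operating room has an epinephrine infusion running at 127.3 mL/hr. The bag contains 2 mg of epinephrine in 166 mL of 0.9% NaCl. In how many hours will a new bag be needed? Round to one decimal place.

1.3 hours

Duration = 166 mL ÷ 127.3 mL/hr = 1.304006 hr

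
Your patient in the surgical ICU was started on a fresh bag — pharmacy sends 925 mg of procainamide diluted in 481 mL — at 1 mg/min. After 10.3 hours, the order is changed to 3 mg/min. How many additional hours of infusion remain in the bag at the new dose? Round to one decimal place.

1.7 hours

Initial rate:
1 mg/min × 60 min/hr = 60 mg/hr
Concentration = 925 mg ÷ 481 mL = 1.923077 mg/mL
Rate = 60 mg/hr ÷ 1.923077 mg/mL = 31.2 mL/hr
Volume infused so far = 31.2 mL/hr × 10.3 hr = 321.36 mL
Volume remaining = 481 − 321.36 = 159.64 mL
New rate:
3 mg/min × 60 min/hr = 180 mg/hr
Rate = 180 mg/hr ÷ 1.923077 mg/mL = 93.6 mL/hr
Time remaining = 159.64 mL ÷ 93.6 mL/hr = 1.705556 hr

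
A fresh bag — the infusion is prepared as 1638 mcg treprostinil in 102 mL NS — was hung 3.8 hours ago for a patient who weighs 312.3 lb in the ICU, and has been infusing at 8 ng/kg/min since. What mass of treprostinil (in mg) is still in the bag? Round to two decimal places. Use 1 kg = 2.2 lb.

1.38 mg

Weight = 312.3 lb ÷ 2.2 lb/kg = 141.9545 kg
Dose = 8 ng/kg/min × 141.9545 kg = 1135.636 ng/min
1135.636 ng/min × 60 min/hr = 68138.18 ng/hr
Concentration = 1638 mcg ÷ 102 mL = 16.05882 mcg/mL = 16058.82 ng/mL
Rate = 68138.18 ng/hr ÷ 16058.82 ng/mL = 4.243037 mL/hr
Volume infused = 4.243037 mL/hr × 3.8 hr = 16.12354 mL
Volume remaining = 102 − 16.12354 = 85.87646 mL
Drug remaining = 85.87646 mL × 16058.82 ng/mL = 1379075 ng = 1.379075 mg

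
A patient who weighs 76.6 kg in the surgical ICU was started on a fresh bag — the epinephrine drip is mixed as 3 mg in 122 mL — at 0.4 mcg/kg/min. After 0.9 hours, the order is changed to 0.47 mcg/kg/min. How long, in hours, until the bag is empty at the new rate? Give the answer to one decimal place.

Initial rate:
Dose = 0.4 mcg/kg/min × 76.6 kg = 30.64 mcg/min
30.64 mcg/min × 60 min/hr = 1838.4 mcg/hr
Concentration = 3 mg ÷ 122 mL = 0.02459016 mg/mL = 24.59016 mcg/mL
Rate = 1838.4 mcg/hr ÷ 24.59016 mcg/mL = 74.7616 mL/hr
Volume infused so far = 74.7616 mL/hr × 0.9 hr = 67.28544 mL
Volume remaining = 122 − 67.28544 = 54.71456 mL
New rate:
Dose = 0.47 mcg/kg/min × 76.6 kg = 36.002 mcg/min
36.002 mcg/min × 60 min/hr = 2160.12 mcg/hr
Rate = 2160.12 mcg/hr ÷ 24.59016 mcg/mL = 87.84488 mL/hr
Time remaining = 54.71456 mL ÷ 87.84488 mL/hr = 0.6228543 hr

0.6 hours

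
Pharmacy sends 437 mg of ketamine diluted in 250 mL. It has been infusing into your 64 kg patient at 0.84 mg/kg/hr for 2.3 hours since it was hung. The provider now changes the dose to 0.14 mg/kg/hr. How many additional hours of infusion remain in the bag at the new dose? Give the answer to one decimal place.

Initial rate:
Dose = 0.84 mg/kg/hr × 64 kg = 53.76 mg/hr
Concentration = 437 mg ÷ 250 mL = 1.748 mg/mL
Rate = 53.76 mg/hr ÷ 1.748 mg/mL = 30.75515 mL/hr
Volume infused so far = 30.75515 mL/hr × 2.3 hr = 70.73684 mL
Volume remaining = 250 − 70.73684 = 179.2632 mL
New rate:
Dose = 0.14 mg/kg/hr × 64 kg = 8.96 mg/hr
Rate = 8.96 mg/hr ÷ 1.748 mg/mL = 5.125858 mL/hr
Time remaining = 179.2632 mL ÷ 5.125858 mL/hr = 34.97232 hr

35.0 hours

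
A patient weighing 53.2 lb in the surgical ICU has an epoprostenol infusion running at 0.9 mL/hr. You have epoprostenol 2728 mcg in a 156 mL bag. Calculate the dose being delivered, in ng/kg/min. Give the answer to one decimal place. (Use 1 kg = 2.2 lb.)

Weight = 53.2 lb ÷ 2.2 lb/kg = 24.18182 kg
Concentration = 2728 mcg ÷ 156 mL = 17.48718 mcg/mL = 17487.18 ng/mL
Drug rate = 0.9 mL/hr × 17487.18 ng/mL = 15738.46 ng/hr
15738.46 ng/hr ÷ 60 min/hr = 262.3077 ng/min
262.3077 ng/min ÷ 24.18182 kg = 10.84731 ng/kg/min

10.8 ng/kg/min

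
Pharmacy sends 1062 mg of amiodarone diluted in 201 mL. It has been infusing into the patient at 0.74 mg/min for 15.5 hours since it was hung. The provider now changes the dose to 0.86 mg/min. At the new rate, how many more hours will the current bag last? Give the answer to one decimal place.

Initial rate:
0.74 mg/min × 60 min/hr = 44.4 mg/hr
Concentration = 1062 mg ÷ 201 mL = 5.283582 mg/mL
Rate = 44.4 mg/hr ÷ 5.283582 mg/mL = 8.40339 mL/hr
Volume infused so far = 8.40339 mL/hr × 15.5 hr = 130.2525 mL
Volume remaining = 201 − 130.2525 = 70.74746 mL
New rate:
0.86 mg/min × 60 min/hr = 51.6 mg/hr
Rate = 51.6 mg/hr ÷ 5.283582 mg/mL = 9.766102 mL/hr
Time remaining = 70.74746 mL ÷ 9.766102 mL/hr = 7.244186 hr

7.2 hours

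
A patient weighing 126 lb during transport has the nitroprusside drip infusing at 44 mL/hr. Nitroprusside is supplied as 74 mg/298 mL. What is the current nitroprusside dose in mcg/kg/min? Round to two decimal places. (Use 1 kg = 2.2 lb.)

3.18 mcg/kg/min

Weight = 126 lb ÷ 2.2 lb/kg = 57.27273 kg
Concentration = 74 mg ÷ 298 mL = 0.2483221 mg/mL = 248.3221 mcg/mL
Drug rate = 44 mL/hr × 248.3221 mcg/mL = 10926.17 mcg/hr
10926.17 mcg/hr ÷ 60 min/hr = 182.1029 mcg/min
182.1029 mcg/min ÷ 57.27273 kg = 3.179575 mcg/kg/min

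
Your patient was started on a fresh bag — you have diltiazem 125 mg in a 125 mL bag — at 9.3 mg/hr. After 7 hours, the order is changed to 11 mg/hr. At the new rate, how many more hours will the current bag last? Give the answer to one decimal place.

5.4 hours

Initial rate:
Concentration = 125 mg ÷ 125 mL = 1 mg/mL
Rate = 9.3 mg/hr ÷ 1 mg/mL = 9.3 mL/hr
Volume infused so far = 9.3 mL/hr × 7 hr = 65.1 mL
Volume remaining = 125 − 65.1 = 59.9 mL
New rate:
Rate = 11 mg/hr ÷ 1 mg/mL = 11 mL/hr
Time remaining = 59.9 mL ÷ 11 mL/hr = 5.445455 hr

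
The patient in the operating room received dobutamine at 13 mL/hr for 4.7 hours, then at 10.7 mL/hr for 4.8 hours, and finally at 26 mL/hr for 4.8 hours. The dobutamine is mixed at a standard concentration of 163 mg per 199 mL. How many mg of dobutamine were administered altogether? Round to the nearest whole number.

194 mg

Concentration = 163 mg ÷ 199 mL = 0.8190955 mg/mL
Stage 1: 13 mL/hr × 4.7 hr = 61.1 mL → 61.1 mL × 0.8190955 mg/mL = 50.04673 mg
Stage 2: 10.7 mL/hr × 4.8 hr = 51.36 mL → 51.36 mL × 0.8190955 mg/mL = 42.06874 mg
Stage 3: 26 mL/hr × 4.8 hr = 124.8 mL → 124.8 mL × 0.8190955 mg/mL = 102.2231 mg
Total = 50.04673 + 42.06874 + 102.2231 = 194.3386 mg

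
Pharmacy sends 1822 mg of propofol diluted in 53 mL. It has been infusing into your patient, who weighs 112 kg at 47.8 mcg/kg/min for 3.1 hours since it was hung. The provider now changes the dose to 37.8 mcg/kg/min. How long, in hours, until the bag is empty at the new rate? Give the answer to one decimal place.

3.3 hours

Initial rate:
Dose = 47.8 mcg/kg/min × 112 kg = 5353.6 mcg/min
5353.6 mcg/min × 60 min/hr = 321216 mcg/hr
Concentration = 1822 mg ÷ 53 mL = 34.37736 mg/mL = 34377.36 mcg/mL
Rate = 321216 mcg/hr ÷ 34377.36 mcg/mL = 9.343824 mL/hr
Volume infused so far = 9.343824 mL/hr × 3.1 hr = 28.96586 mL
Volume remaining = 53 − 28.96586 = 24.03414 mL
New rate:
Dose = 37.8 mcg/kg/min × 112 kg = 4233.6 mcg/min
4233.6 mcg/min × 60 min/hr = 254016 mcg/hr
Rate = 254016 mcg/hr ÷ 34377.36 mcg/mL = 7.389049 mL/hr
Time remaining = 24.03414 mL ÷ 7.389049 mL/hr = 3.252671 hr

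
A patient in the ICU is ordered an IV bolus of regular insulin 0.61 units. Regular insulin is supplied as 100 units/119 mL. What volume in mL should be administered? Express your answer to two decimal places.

Concentration = 100 units ÷ 119 mL = 0.8403361 units/mL
Volume = 0.61 units ÷ 0.8403361 units/mL = 0.7259 mL

0.73 mL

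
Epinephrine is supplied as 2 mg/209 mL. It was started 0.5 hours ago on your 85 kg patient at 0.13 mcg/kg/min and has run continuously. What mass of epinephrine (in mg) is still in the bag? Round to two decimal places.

1.67 mg

Dose = 0.13 mcg/kg/min × 85 kg = 11.05 mcg/min
11.05 mcg/min × 60 min/hr = 663 mcg/hr
Concentration = 2 mg ÷ 209 mL = 0.009569378 mg/mL = 9.569378 mcg/mL
Rate = 663 mcg/hr ÷ 9.569378 mcg/mL = 69.2835 mL/hr
Volume infused = 69.2835 mL/hr × 0.5 hr = 34.64175 mL
Volume remaining = 209 − 34.64175 = 174.3582 mL
Drug remaining = 174.3582 mL × 9.569378 mcg/mL = 1668.5 mcg = 1.6685 mg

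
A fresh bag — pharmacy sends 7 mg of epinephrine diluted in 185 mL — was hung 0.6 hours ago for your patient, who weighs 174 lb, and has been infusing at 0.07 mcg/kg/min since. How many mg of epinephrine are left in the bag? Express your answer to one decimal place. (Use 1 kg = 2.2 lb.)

6.8 mg

Weight = 174 lb ÷ 2.2 lb/kg = 79.09091 kg
Dose = 0.07 mcg/kg/min × 79.09091 kg = 5.536364 mcg/min
5.536364 mcg/min × 60 min/hr = 332.1818 mcg/hr
Concentration = 7 mg ÷ 185 mL = 0.03783784 mg/mL = 37.83784 mcg/mL
Rate = 332.1818 mcg/hr ÷ 37.83784 mcg/mL = 8.779091 mL/hr
Volume infused = 8.779091 mL/hr × 0.6 hr = 5.267455 mL
Volume remaining = 185 − 5.267455 = 179.7325 mL
Drug remaining = 179.7325 mL × 37.83784 mcg/mL = 6800.691 mcg = 6.800691 mg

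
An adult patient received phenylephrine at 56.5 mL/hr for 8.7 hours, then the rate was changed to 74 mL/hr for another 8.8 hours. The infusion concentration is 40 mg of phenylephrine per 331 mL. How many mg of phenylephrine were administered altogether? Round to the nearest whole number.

Concentration = 40 mg ÷ 331 mL = 0.1208459 mg/mL
Stage 1: 56.5 mL/hr × 8.7 hr = 491.55 mL → 491.55 mL × 0.1208459 mg/mL = 59.40181 mg
Stage 2: 74 mL/hr × 8.8 hr = 651.2 mL → 651.2 mL × 0.1208459 mg/mL = 78.69486 mg
Total = 59.40181 + 78.69486 = 138.0967 mg

138 mg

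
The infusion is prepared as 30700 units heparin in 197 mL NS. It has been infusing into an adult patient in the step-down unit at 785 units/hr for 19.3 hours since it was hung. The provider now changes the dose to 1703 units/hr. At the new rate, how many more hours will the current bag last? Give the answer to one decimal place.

9.1 hours

Initial rate:
Concentration = 30700 units ÷ 197 mL = 155.8376 units/mL
Rate = 785 units/hr ÷ 155.8376 units/mL = 5.037296 mL/hr
Volume infused so far = 5.037296 mL/hr × 19.3 hr = 97.21982 mL
Volume remaining = 197 − 97.21982 = 99.78018 mL
New rate:
Rate = 1703 units/hr ÷ 155.8376 units/mL = 10.92805 mL/hr
Time remaining = 99.78018 mL ÷ 10.92805 mL/hr = 9.130652 hr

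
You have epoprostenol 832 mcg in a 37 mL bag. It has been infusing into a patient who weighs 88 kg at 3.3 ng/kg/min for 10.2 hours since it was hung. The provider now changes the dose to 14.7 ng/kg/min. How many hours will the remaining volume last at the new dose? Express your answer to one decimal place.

Initial rate:
Dose = 3.3 ng/kg/min × 88 kg = 290.4 ng/min
290.4 ng/min × 60 min/hr = 17424 ng/hr
Concentration = 832 mcg ÷ 37 mL = 22.48649 mcg/mL = 22486.49 ng/mL
Rate = 17424 ng/hr ÷ 22486.49 ng/mL = 0.7748654 mL/hr
Volume infused so far = 0.7748654 mL/hr × 10.2 hr = 7.903627 mL
Volume remaining = 37 − 7.903627 = 29.09637 mL
New rate:
Dose = 14.7 ng/kg/min × 88 kg = 1293.6 ng/min
1293.6 ng/min × 60 min/hr = 77616 ng/hr
Rate = 77616 ng/hr ÷ 22486.49 ng/mL = 3.451673 mL/hr
Time remaining = 29.09637 mL ÷ 3.451673 mL/hr = 8.429643 hr

8.4 hours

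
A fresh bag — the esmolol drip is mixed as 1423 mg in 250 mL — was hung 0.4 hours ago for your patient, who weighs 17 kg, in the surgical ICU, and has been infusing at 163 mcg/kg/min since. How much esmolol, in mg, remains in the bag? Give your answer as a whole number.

Dose = 163 mcg/kg/min × 17 kg = 2771 mcg/min
2771 mcg/min × 60 min/hr = 166260 mcg/hr
Concentration = 1423 mg ÷ 250 mL = 5.692 mg/mL = 5692 mcg/mL
Rate = 166260 mcg/hr ÷ 5692 mcg/mL = 29.20942 mL/hr
Volume infused = 29.20942 mL/hr × 0.4 hr = 11.68377 mL
Volume remaining = 250 − 11.68377 = 238.3162 mL
Drug remaining = 238.3162 mL × 5692 mcg/mL = 1356496 mcg = 1356.496 mg

1356 mg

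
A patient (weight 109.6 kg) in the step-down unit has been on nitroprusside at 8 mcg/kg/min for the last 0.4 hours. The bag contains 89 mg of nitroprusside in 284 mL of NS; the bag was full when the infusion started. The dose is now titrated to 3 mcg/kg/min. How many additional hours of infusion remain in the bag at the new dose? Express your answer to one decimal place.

Initial rate:
Dose = 8 mcg/kg/min × 109.6 kg = 876.8 mcg/min
876.8 mcg/min × 60 min/hr = 52608 mcg/hr
Concentration = 89 mg ÷ 284 mL = 0.3133803 mg/mL = 313.3803 mcg/mL
Rate = 52608 mcg/hr ÷ 313.3803 mcg/mL = 167.8727 mL/hr
Volume infused so far = 167.8727 mL/hr × 0.4 hr = 67.14909 mL
Volume remaining = 284 − 67.14909 = 216.8509 mL
New rate:
Dose = 3 mcg/kg/min × 109.6 kg = 328.8 mcg/min
328.8 mcg/min × 60 min/hr = 19728 mcg/hr
Rate = 19728 mcg/hr ÷ 313.3803 mcg/mL = 62.95227 mL/hr
Time remaining = 216.8509 mL ÷ 62.95227 mL/hr = 3.444688 hr

3.4 hours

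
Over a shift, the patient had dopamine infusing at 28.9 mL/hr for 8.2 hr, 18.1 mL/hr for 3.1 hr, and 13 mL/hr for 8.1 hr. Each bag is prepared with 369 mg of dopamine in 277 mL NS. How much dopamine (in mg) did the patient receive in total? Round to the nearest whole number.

531 mg

Concentration = 369 mg ÷ 277 mL = 1.33213 mg/mL
Stage 1: 28.9 mL/hr × 8.2 hr = 236.98 mL → 236.98 mL × 1.33213 mg/mL = 315.6882 mg
Stage 2: 18.1 mL/hr × 3.1 hr = 56.11 mL → 56.11 mL × 1.33213 mg/mL = 74.74581 mg
Stage 3: 13 mL/hr × 8.1 hr = 105.3 mL → 105.3 mL × 1.33213 mg/mL = 140.2733 mg
Total = 315.6882 + 74.74581 + 140.2733 = 530.7073 mg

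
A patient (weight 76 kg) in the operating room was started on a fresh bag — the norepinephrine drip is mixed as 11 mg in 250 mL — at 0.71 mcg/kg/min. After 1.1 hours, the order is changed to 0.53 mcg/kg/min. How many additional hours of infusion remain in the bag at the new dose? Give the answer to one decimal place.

3.1 hours

Initial rate:
Dose = 0.71 mcg/kg/min × 76 kg = 53.96 mcg/min
53.96 mcg/min × 60 min/hr = 3237.6 mcg/hr
Concentration = 11 mg ÷ 250 mL = 0.044 mg/mL = 44 mcg/mL
Rate = 3237.6 mcg/hr ÷ 44 mcg/mL = 73.58182 mL/hr
Volume infused so far = 73.58182 mL/hr × 1.1 hr = 80.94 mL
Volume remaining = 250 − 80.94 = 169.06 mL
New rate:
Dose = 0.53 mcg/kg/min × 76 kg = 40.28 mcg/min
40.28 mcg/min × 60 min/hr = 2416.8 mcg/hr
Rate = 2416.8 mcg/hr ÷ 44 mcg/mL = 54.92727 mL/hr
Time remaining = 169.06 mL ÷ 54.92727 mL/hr = 3.077888 hr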